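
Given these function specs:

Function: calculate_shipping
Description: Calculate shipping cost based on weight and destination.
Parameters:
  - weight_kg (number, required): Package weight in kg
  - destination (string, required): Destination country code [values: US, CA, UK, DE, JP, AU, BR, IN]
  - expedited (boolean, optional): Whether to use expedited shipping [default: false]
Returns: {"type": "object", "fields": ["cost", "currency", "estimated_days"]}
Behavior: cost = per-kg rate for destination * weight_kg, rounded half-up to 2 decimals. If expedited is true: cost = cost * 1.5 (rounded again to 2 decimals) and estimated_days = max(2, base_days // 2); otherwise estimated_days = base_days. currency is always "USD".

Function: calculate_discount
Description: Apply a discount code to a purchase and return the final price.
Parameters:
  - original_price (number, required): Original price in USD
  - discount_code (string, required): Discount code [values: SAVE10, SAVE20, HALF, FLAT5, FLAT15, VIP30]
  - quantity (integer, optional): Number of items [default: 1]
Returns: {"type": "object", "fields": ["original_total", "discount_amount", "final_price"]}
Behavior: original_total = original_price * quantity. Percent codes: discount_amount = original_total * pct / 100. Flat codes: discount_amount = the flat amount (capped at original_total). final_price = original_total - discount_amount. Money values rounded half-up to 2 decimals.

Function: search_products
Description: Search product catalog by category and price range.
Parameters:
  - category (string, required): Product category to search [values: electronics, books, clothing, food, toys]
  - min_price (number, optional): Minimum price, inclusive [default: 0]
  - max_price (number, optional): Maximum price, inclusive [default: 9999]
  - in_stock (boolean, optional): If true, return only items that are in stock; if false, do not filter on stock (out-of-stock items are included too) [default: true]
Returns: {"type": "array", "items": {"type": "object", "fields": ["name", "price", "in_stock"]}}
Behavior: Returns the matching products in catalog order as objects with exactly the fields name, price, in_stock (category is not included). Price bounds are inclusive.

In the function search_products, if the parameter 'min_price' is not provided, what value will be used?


The search_products spec declares:
  - min_price (number, optional): Minimum price, inclusive [default: 0]
Default:
0


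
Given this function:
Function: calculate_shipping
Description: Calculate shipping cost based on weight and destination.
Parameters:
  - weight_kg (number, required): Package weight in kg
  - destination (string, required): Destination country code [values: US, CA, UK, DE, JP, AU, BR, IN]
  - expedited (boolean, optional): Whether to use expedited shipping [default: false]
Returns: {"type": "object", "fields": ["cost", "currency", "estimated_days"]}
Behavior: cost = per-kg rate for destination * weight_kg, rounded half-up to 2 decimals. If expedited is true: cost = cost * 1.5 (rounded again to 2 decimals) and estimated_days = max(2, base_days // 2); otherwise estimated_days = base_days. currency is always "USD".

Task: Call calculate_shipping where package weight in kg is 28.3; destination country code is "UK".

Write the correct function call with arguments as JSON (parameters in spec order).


Mapping each described value to its parameter name:
  'Package weight in kg' -> weight_kg = 28.3
  'Destination country code' -> destination = "UK"
calculate_shipping({"weight_kg": 28.3, "destination": "UK"})


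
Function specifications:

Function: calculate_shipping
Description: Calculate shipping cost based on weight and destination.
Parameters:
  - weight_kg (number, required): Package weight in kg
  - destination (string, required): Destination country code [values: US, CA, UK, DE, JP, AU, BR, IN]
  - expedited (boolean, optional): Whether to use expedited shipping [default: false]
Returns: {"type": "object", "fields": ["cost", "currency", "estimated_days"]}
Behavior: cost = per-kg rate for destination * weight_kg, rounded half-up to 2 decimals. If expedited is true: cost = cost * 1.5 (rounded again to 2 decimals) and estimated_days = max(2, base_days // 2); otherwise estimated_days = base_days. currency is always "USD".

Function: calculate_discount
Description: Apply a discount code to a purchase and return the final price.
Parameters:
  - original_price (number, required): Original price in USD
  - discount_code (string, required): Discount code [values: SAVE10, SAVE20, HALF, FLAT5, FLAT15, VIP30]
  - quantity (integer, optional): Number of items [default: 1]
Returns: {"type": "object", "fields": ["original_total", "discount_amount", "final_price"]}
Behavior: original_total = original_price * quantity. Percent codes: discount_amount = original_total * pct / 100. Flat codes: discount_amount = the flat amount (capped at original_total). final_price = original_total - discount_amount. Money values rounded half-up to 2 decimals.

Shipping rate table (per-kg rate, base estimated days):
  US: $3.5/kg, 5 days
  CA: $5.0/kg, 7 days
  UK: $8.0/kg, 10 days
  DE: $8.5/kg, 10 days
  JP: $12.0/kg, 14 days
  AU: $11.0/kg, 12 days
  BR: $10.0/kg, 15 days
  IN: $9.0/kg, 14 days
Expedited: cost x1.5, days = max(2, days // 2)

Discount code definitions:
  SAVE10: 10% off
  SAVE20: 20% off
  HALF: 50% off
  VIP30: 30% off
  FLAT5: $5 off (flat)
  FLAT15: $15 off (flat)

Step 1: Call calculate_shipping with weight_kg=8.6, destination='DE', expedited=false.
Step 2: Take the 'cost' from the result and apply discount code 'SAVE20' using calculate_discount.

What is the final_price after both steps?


Step 1: calculate_shipping(weight_kg=8.6, destination=DE, expedited=false)
  Rate for DE: $8.5/kg, base 10 days
  cost = 8.5 * 8.6 = 73.1 -> 73.10
  expedited not set/false: estimated_days = 10
  -> cost = 73.10 USD
Step 2: calculate_discount(original_price=73.1, discount_code=SAVE20, quantity=1)
  original_total = 73.1 * 1 = 73.10
  SAVE20 = 20% off: discount_amount = 73.10 * 20/100 = 14.62 -> 14.62
  final_price = 73.10 - 14.62 = 58.48
  -> final_price = 58.48
$58.48


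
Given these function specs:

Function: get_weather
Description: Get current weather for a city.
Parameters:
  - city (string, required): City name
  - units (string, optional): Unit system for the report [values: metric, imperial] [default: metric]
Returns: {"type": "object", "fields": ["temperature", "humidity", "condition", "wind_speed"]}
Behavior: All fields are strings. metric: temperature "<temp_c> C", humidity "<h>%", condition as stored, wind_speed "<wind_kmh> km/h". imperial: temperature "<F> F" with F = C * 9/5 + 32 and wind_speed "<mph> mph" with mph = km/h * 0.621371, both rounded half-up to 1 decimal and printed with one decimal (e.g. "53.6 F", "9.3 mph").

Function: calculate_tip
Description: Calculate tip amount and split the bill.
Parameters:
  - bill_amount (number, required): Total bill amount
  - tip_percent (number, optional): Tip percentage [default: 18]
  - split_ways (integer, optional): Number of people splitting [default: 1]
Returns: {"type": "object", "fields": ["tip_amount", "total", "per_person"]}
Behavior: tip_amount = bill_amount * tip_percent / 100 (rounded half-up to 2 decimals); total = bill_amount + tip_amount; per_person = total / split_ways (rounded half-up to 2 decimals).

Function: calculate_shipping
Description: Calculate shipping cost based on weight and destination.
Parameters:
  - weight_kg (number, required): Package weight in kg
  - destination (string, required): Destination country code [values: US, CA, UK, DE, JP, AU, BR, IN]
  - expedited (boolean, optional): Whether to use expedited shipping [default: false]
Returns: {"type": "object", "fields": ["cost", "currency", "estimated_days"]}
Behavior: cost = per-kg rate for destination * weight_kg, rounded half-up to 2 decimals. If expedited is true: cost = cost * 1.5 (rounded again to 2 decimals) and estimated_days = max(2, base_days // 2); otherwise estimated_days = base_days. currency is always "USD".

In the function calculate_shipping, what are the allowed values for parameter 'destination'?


The calculate_shipping spec declares:
  - destination (string, required): Destination country code [values: US, CA, UK, DE, JP, AU, BR, IN]
Allowed values:
US, CA, UK, DE, JP, AU, BR, IN


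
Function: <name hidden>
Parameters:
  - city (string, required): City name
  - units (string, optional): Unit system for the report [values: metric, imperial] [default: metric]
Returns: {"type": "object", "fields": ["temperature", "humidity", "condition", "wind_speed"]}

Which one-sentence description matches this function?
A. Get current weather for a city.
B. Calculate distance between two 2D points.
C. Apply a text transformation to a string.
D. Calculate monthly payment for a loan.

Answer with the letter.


Parameters city, units and return ["temperature", "humidity", "condition", "wind_speed"] fit: Get current weather for a city.
A


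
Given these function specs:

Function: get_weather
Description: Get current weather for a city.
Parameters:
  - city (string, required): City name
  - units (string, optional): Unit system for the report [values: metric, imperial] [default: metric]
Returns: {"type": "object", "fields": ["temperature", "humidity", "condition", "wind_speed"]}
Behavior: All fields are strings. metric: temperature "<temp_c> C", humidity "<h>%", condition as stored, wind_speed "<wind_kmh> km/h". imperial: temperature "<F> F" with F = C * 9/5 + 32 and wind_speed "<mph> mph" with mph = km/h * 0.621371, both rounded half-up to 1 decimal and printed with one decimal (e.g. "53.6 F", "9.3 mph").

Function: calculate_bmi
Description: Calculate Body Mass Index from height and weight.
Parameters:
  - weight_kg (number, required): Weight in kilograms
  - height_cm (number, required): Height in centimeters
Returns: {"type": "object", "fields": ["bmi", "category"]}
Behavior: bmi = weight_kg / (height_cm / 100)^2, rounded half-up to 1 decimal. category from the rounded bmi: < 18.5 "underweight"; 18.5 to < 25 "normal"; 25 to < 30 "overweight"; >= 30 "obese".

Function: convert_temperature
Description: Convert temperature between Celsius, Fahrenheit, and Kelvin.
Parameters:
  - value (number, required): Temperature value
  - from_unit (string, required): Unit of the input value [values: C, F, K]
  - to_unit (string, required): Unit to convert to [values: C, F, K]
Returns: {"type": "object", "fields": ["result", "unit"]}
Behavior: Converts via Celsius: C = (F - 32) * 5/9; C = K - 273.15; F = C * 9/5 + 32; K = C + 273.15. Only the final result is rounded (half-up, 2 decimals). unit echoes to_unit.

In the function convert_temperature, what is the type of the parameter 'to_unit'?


The convert_temperature spec declares:
  - to_unit (string, required): Unit to convert to [values: C, F, K]
Type:
string


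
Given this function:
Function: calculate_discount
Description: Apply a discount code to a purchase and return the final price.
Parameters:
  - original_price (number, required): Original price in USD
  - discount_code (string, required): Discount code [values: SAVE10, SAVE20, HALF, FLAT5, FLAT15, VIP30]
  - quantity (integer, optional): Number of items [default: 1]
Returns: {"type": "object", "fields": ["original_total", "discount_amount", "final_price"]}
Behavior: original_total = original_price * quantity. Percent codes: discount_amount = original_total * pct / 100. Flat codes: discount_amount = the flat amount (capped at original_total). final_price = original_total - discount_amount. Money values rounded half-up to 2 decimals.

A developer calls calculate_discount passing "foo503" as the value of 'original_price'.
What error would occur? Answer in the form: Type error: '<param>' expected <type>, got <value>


Spec: 'original_price' is declared as number; "foo503" is a string.
Type error: 'original_price' expected number, got "foo503"


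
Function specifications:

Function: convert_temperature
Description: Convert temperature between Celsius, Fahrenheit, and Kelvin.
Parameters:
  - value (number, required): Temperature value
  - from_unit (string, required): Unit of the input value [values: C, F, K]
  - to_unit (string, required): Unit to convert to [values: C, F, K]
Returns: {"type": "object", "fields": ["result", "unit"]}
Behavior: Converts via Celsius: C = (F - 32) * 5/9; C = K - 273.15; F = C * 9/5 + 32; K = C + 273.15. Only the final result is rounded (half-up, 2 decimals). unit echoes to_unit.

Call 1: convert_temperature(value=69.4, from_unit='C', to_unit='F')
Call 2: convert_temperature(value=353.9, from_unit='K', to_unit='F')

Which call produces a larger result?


Call 1:
  Input already in C: 69.4
  To F: 69.4 * 9/5 + 32 = 156.92
  Round to 2 decimals: 156.92
  -> 156.92 F
Call 2:
  To C: 353.9 - 273.15 = 80.75
  To F: 80.75 * 9/5 + 32 = 177.35
  Round to 2 decimals: 177.35
  -> 177.35 F
Call 2 (177.35 F)


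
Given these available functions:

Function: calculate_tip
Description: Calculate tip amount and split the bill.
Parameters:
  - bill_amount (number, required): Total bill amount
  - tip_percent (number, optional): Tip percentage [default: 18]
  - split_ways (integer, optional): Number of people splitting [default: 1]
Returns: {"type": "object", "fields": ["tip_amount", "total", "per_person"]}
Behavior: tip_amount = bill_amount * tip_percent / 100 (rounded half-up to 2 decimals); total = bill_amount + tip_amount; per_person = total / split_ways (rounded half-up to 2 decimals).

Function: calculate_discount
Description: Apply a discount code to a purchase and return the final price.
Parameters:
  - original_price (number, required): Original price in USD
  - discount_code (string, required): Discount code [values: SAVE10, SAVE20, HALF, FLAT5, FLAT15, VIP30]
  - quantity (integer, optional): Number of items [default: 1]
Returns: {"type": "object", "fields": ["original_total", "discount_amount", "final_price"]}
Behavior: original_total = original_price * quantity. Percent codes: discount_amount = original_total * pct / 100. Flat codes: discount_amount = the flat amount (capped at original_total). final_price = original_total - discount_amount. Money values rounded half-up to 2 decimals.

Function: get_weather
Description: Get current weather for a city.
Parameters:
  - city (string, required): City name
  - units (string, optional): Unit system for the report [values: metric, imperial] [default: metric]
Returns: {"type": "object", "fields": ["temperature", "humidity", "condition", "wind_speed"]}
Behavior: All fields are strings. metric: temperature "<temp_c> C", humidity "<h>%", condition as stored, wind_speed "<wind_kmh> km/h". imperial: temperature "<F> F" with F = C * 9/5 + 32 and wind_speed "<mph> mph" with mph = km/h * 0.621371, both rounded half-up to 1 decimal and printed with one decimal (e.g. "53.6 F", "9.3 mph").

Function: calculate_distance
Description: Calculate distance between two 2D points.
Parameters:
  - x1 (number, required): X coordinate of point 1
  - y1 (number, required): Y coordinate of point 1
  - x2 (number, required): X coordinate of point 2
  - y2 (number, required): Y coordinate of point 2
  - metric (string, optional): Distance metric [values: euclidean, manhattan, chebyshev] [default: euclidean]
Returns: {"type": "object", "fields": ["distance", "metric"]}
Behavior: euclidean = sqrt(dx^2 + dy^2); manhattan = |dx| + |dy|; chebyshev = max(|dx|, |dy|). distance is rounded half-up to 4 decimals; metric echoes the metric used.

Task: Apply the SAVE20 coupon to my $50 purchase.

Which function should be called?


The task needs a function whose description is: Apply a discount code to a purchase and return the final price.
calculate_discount


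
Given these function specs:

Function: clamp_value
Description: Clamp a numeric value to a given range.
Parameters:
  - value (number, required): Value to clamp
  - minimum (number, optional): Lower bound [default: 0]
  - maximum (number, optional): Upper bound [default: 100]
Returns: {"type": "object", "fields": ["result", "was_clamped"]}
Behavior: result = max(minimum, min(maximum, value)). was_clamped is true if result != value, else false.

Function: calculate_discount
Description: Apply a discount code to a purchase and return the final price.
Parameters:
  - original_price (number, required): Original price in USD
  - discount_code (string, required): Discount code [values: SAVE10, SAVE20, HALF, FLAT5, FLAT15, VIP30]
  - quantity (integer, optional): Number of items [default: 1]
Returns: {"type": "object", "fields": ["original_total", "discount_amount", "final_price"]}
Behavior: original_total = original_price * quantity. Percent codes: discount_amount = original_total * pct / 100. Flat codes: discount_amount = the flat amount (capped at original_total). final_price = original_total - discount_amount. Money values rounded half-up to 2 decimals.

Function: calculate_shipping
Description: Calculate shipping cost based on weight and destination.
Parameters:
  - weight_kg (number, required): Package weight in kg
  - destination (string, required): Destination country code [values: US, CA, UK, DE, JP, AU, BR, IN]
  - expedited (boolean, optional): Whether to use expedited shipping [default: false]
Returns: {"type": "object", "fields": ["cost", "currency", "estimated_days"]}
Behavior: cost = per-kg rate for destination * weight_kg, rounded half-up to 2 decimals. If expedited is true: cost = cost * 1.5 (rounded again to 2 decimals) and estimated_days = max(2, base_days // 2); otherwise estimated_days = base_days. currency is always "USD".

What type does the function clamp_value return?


The clamp_value spec declares Returns: {"type": "object", "fields": ["result", "was_clamped"]}
Type:
object


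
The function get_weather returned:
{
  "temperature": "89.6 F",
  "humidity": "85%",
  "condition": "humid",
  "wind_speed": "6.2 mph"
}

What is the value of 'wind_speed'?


6.2 mph


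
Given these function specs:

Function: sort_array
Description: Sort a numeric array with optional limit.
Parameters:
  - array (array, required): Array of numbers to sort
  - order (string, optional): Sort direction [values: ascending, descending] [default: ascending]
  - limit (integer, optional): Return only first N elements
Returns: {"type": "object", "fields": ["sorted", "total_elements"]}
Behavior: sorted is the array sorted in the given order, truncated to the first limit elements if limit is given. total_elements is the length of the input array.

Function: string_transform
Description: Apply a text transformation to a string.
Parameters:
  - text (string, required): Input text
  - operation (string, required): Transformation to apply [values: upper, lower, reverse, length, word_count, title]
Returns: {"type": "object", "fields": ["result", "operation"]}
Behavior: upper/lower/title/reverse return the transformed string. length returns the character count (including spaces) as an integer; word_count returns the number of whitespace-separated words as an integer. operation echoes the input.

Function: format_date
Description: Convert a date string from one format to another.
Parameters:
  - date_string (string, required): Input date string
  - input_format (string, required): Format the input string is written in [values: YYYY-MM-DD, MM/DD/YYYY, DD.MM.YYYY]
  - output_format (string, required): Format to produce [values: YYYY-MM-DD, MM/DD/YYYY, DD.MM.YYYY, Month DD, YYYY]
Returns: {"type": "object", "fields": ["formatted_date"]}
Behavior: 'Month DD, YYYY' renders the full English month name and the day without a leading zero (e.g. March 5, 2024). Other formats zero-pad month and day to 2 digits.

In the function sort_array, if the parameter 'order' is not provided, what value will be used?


The sort_array spec declares:
  - order (string, optional): Sort direction [values: ascending, descending] [default: ascending]
Default:
ascending


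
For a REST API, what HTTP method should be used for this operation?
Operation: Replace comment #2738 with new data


GET = read, POST = create, PUT = update/replace, DELETE = remove
This operation is an update/replace.
PUT


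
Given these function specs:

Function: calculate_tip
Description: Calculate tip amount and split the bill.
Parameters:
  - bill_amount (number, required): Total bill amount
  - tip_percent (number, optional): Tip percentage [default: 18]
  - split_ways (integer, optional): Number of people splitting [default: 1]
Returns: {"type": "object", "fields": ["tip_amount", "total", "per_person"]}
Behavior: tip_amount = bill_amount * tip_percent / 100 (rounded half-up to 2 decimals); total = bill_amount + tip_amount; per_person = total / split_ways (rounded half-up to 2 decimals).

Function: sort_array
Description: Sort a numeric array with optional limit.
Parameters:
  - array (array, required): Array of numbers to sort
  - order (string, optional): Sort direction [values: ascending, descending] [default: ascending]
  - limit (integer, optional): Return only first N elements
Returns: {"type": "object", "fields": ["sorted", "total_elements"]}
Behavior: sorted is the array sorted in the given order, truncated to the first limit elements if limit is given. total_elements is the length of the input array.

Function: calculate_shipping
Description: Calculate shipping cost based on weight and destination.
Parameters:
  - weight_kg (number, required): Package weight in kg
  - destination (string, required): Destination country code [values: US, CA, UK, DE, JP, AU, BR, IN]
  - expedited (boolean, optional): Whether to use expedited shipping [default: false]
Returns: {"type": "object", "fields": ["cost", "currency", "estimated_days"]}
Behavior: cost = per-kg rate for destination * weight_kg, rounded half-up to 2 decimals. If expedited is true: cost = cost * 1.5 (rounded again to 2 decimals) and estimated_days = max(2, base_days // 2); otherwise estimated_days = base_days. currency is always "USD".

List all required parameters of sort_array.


Parameters of sort_array and their required/optional flag:
  array: required
  order: optional
  limit: optional
array


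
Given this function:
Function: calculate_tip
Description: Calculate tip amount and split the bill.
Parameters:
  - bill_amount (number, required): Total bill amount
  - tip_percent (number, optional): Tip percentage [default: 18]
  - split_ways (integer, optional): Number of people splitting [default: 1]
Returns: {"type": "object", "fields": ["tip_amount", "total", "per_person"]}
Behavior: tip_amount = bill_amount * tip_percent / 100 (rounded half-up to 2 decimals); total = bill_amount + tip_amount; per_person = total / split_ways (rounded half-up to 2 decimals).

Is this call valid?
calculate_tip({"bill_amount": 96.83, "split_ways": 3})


Checking all required parameters present and types match... All valid.
Valid


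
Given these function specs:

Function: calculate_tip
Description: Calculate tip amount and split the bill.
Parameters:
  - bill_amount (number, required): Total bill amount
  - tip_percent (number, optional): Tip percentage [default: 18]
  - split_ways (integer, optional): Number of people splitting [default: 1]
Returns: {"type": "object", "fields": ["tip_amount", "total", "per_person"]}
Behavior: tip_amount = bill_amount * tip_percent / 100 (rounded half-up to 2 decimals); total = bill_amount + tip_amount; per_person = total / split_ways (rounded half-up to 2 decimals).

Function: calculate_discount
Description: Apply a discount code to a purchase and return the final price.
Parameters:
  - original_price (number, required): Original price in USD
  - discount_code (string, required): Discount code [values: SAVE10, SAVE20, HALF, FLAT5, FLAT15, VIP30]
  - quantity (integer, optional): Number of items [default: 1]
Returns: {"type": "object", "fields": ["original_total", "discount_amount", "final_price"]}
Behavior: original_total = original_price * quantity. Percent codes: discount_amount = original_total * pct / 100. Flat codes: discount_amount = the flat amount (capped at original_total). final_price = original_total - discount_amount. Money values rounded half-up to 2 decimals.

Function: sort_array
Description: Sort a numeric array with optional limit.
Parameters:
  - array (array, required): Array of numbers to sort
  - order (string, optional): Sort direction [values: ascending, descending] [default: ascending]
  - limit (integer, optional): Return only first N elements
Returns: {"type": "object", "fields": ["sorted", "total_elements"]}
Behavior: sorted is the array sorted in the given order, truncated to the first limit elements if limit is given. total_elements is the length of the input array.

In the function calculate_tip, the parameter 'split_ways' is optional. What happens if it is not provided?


The calculate_tip spec declares:
  - split_ways (integer, optional): Number of people splitting [default: 1]
It defaults to 1


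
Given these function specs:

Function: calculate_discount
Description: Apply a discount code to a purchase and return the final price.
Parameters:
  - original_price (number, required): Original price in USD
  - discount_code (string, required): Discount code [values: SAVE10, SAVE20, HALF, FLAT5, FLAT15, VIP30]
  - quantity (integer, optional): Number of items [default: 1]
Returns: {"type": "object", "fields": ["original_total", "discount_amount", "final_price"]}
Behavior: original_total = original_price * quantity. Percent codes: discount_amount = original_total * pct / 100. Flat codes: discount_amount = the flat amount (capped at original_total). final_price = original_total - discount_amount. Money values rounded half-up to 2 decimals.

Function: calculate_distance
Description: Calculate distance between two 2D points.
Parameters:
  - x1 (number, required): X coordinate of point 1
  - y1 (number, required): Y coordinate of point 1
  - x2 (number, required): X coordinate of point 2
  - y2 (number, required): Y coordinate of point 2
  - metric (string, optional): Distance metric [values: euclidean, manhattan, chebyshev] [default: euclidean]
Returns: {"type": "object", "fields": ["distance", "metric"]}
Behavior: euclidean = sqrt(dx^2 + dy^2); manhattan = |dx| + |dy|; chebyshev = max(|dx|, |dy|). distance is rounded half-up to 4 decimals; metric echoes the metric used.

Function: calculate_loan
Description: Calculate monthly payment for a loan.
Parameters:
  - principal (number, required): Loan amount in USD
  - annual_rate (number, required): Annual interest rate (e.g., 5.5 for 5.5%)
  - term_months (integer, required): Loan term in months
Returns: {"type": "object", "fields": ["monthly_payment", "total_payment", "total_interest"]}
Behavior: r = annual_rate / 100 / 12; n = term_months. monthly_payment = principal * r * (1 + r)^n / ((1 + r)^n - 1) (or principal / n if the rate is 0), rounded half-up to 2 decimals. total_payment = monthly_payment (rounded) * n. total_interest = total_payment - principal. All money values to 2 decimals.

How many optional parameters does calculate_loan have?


Parameters of calculate_loan: principal (required), annual_rate (required), term_months (required)
Optional count:
0


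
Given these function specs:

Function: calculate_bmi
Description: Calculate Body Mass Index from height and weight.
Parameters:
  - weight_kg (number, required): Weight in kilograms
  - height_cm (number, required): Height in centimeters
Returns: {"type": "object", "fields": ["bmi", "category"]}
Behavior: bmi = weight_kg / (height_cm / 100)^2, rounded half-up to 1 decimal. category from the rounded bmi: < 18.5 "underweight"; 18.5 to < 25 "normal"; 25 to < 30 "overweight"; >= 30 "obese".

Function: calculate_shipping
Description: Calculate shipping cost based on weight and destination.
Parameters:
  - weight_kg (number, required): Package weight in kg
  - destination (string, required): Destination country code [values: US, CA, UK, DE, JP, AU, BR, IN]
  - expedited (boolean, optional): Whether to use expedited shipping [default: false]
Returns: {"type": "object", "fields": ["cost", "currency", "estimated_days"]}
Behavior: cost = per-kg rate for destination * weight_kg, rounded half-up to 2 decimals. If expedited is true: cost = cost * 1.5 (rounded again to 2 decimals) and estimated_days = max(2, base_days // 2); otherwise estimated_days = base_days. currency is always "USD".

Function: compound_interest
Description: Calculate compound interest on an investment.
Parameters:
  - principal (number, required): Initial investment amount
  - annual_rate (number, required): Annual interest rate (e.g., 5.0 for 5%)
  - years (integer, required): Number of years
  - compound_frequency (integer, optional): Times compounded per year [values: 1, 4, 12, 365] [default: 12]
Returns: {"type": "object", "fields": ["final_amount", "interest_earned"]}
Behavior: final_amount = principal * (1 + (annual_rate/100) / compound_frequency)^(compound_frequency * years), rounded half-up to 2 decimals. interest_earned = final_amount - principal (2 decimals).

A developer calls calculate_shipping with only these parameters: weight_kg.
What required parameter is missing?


Required parameters: weight_kg, destination
Provided: weight_kg
Missing: destination
destination


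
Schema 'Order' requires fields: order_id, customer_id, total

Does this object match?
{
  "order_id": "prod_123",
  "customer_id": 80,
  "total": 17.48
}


Checking required fields... All present.
Valid - all required fields present


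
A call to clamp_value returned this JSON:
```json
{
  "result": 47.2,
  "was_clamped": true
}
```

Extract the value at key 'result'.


47.2


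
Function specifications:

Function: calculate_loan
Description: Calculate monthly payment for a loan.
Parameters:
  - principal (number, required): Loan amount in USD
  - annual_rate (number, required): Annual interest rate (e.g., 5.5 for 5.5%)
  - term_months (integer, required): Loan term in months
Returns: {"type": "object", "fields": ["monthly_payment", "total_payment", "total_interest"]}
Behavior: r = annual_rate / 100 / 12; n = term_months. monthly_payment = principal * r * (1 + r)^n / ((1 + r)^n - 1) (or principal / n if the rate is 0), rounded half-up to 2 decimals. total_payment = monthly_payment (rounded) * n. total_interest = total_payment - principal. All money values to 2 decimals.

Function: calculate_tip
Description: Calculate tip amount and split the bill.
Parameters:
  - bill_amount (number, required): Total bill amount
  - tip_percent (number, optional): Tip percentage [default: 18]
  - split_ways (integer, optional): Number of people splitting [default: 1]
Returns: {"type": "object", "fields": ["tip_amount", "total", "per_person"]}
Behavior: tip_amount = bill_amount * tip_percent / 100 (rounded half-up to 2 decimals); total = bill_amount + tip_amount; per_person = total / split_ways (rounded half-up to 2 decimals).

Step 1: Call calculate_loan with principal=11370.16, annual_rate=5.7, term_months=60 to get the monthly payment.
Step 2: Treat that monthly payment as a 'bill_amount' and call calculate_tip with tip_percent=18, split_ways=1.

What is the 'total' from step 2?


Step 1: calculate_loan(principal=11370.16, annual_rate=5.7, term_months=60)
  r = 5.7 / 100 / 12 = 0.00475 (keep full precision)
  (1 + r)^60 = 1.32886509
  monthly_payment = 11370.16 * 0.00475 * 1.32886509 / (1.32886509 - 1) = 218.234449 -> 218.23
  total_payment = 218.23 * 60 = 13093.80
  total_interest = 13093.80 - 11370.16 = 1723.64
  -> monthly_payment = 218.23
Step 2: calculate_tip(bill_amount=218.23, tip_percent=18, split_ways=1)
  tip_amount = 218.23 * 18/100 = 39.2814 -> 39.28
  total = 218.23 + 39.28 = 257.51
  per_person = 257.51 / 1 = 257.51 -> 257.51
  -> total = 257.51
$257.51


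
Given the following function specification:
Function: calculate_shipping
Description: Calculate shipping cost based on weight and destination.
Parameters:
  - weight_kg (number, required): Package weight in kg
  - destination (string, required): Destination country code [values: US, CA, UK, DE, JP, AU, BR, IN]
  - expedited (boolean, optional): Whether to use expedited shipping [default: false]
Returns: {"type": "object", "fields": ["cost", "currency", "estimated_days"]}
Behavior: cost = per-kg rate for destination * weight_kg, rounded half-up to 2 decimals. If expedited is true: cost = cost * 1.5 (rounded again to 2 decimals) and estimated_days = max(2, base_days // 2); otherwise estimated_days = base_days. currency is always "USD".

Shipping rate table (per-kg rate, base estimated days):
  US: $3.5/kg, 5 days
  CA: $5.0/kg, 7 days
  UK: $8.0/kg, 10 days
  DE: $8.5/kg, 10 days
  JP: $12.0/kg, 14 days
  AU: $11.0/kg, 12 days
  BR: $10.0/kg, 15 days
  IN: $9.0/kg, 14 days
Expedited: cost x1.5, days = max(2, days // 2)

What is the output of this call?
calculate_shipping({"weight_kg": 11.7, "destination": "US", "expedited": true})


Rate for US: $3.5/kg, base 5 days
cost = 3.5 * 11.7 = 40.95 -> 40.95
expedited: cost = 40.95 * 1.5 = 61.425 -> 61.43; estimated_days = max(2, 5 // 2) = 2
Output:
{"cost": 61.43, "currency": "USD", "estimated_days": 2}


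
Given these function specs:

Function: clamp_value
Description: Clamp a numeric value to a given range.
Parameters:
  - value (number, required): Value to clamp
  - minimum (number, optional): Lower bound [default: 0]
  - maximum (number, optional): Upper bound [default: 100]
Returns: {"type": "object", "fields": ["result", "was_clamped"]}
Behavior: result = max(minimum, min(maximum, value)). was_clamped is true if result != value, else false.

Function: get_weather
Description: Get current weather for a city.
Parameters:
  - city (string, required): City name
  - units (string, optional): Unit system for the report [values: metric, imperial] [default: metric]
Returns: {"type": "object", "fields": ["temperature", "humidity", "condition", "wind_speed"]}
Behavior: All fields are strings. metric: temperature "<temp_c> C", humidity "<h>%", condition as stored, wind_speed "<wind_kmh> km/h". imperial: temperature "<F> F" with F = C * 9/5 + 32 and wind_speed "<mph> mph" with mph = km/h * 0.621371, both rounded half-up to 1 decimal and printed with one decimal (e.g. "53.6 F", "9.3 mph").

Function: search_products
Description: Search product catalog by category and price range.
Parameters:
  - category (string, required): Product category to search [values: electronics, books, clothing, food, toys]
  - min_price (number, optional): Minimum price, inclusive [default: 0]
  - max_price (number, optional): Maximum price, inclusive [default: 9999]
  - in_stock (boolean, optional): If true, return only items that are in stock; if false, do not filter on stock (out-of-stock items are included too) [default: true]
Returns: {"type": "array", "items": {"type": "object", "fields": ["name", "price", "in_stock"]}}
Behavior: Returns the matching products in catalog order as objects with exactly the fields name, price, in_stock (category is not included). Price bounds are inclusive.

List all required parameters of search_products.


Parameters of search_products and their required/optional flag:
  category: required
  min_price: optional
  max_price: optional
  in_stock: optional
category


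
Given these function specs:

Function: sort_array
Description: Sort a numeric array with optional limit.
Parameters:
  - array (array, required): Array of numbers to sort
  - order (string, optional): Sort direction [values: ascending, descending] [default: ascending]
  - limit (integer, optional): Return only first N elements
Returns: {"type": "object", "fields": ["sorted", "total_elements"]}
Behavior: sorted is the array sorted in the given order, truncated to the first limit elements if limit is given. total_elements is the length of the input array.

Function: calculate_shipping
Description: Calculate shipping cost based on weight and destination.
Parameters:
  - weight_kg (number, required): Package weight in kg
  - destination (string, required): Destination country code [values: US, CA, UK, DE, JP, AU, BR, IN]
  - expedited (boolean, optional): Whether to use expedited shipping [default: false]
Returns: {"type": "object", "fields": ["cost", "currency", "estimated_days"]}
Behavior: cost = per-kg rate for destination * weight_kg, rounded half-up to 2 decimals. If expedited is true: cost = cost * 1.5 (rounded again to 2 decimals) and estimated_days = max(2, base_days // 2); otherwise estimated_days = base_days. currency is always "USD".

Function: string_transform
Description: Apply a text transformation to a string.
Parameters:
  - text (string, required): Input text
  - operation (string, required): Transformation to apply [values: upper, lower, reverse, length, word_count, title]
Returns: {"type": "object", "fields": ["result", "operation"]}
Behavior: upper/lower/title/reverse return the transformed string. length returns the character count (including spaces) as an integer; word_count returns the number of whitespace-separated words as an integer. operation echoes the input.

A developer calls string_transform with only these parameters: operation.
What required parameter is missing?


Required parameters: text, operation
Provided: operation
Missing: text
text


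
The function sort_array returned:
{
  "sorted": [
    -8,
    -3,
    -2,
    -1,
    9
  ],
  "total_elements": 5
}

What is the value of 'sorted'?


[-8, -3, -2, -1, 9]


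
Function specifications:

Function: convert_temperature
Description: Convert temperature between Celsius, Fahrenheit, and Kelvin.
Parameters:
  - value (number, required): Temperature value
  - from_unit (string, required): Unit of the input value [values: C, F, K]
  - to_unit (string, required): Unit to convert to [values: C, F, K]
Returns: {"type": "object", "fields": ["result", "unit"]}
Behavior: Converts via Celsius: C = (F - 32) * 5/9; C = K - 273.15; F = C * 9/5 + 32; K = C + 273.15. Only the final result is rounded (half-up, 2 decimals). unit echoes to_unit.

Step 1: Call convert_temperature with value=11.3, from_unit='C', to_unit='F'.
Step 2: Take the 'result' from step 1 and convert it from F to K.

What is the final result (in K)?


Step 1: convert_temperature(value=11.3, from_unit=C, to_unit=F)
  Input already in C: 11.3
  To F: 11.3 * 9/5 + 32 = 52.34
  Round to 2 decimals: 52.34
  -> result = 52.34 F
Step 2: convert_temperature(value=52.34, from_unit=F, to_unit=K)
  To C: (52.34 - 32) * 5/9 = 11.3
  To K: 11.3 + 273.15 = 284.45
  Round to 2 decimals: 284.45
  -> result = 284.45 K
284.45 K


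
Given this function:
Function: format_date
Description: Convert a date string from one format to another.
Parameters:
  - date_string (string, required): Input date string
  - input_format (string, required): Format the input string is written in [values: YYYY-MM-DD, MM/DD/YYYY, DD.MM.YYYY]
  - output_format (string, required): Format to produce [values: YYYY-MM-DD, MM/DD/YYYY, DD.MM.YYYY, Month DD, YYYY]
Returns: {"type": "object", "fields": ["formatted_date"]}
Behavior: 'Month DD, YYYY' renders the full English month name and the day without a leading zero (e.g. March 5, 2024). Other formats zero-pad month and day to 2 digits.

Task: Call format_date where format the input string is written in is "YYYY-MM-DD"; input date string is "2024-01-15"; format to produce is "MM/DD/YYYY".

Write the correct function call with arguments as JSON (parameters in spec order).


Mapping each described value to its parameter name:
  'Format the input string is written in' -> input_format = "YYYY-MM-DD"
  'Input date string' -> date_string = "2024-01-15"
  'Format to produce' -> output_format = "MM/DD/YYYY"
format_date({"date_string": "2024-01-15", "input_format": "YYYY-MM-DD", "output_format": "MM/DD/YYYY"})


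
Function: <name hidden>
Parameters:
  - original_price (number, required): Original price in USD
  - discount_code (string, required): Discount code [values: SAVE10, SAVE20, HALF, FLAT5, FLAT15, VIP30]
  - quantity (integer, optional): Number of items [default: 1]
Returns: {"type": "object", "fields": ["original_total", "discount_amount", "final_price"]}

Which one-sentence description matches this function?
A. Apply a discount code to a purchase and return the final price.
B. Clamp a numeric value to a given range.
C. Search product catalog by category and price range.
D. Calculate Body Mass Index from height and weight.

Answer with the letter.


Parameters original_price, discount_code, quantity and return ["original_total", "discount_amount", "final_price"] fit: Apply a discount code to a purchase and return the final price.
A
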